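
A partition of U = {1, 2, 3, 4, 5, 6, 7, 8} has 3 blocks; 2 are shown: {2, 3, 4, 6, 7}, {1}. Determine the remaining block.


U = {1, 2, 3, 4, 5, 6, 7, 8}
Shown blocks: {2, 3, 4, 6, 7}, {1}
A partition's blocks are pairwise disjoint and cover U, so the missing block = U \ (union of shown blocks).
Union of shown blocks: {1, 2, 3, 4, 6, 7}
Missing block = U \ (union) = {5, 8}

{5, 8}


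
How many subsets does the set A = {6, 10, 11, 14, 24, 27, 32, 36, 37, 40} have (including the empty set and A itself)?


Set A = {6, 10, 11, 14, 24, 27, 32, 36, 37, 40}
|A| = 10
The power set P(A) contains all subsets of A.
|P(A)| = 2^|A| = 2^10 = 1024

1024


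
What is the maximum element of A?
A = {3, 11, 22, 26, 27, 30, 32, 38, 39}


Set A = {3, 11, 22, 26, 27, 30, 32, 38, 39}
Elements in ascending order: 3, 11, 22, 26, 27, 30, 32, 38, 39
The largest element is 39.

39


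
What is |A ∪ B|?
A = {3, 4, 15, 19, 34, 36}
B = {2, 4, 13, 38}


Set A = {3, 4, 15, 19, 34, 36}, |A| = 6
Set B = {2, 4, 13, 38}, |B| = 4
A ∩ B = {4}, |A ∩ B| = 1
|A ∪ B| = |A| + |B| - |A ∩ B| = 6 + 4 - 1 = 9

9


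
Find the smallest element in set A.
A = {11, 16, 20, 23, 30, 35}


Set A = {11, 16, 20, 23, 30, 35}
Elements in ascending order: 11, 16, 20, 23, 30, 35
The smallest element is 11.

11


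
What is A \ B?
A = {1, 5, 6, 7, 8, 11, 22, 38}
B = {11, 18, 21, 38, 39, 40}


Set A = {1, 5, 6, 7, 8, 11, 22, 38}
Set B = {11, 18, 21, 38, 39, 40}
A \ B includes elements in A that are not in B.
Check each element of A:
1 (not in B, keep), 5 (not in B, keep), 6 (not in B, keep), 7 (not in B, keep), 8 (not in B, keep), 11 (in B, remove), 22 (not in B, keep), 38 (in B, remove)
A \ B = {1, 5, 6, 7, 8, 22}

{1, 5, 6, 7, 8, 22}


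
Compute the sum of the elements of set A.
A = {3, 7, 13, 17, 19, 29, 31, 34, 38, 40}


Set A = {3, 7, 13, 17, 19, 29, 31, 34, 38, 40}
Sum = 3 + 7 + 13 + 17 + 19 + 29 + 31 + 34 + 38 + 40 = 231

231


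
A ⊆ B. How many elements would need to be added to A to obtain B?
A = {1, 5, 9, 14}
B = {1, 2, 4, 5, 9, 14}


Set A = {1, 5, 9, 14}, |A| = 4
Set B = {1, 2, 4, 5, 9, 14}, |B| = 6
Since A ⊆ B: B \ A = {2, 4}
|B| - |A| = 6 - 4 = 2

2


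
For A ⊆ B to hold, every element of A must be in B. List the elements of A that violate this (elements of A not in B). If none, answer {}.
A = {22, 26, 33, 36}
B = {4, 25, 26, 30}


Set A = {22, 26, 33, 36}
Set B = {4, 25, 26, 30}
Check each element of A against B:
22 ∉ B (include), 26 ∈ B, 33 ∉ B (include), 36 ∉ B (include)
Elements of A not in B: {22, 33, 36}

{22, 33, 36}


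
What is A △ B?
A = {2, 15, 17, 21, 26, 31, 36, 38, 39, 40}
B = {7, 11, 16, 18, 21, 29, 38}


Set A = {2, 15, 17, 21, 26, 31, 36, 38, 39, 40}
Set B = {7, 11, 16, 18, 21, 29, 38}
A △ B = (A \ B) ∪ (B \ A)
Elements in A but not B: {2, 15, 17, 26, 31, 36, 39, 40}
Elements in B but not A: {7, 11, 16, 18, 29}
A △ B = {2, 7, 11, 15, 16, 17, 18, 26, 29, 31, 36, 39, 40}

{2, 7, 11, 15, 16, 17, 18, 26, 29, 31, 36, 39, 40}


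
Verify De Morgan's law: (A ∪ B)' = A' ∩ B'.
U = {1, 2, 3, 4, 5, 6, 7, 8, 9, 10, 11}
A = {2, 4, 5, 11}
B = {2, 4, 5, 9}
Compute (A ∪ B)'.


U = {1, 2, 3, 4, 5, 6, 7, 8, 9, 10, 11}
A = {2, 4, 5, 11}, B = {2, 4, 5, 9}
A ∪ B = {2, 4, 5, 9, 11}
(A ∪ B)' = U \ (A ∪ B) = {1, 3, 6, 7, 8, 10}
Verification via A' ∩ B': A' = {1, 3, 6, 7, 8, 9, 10}, B' = {1, 3, 6, 7, 8, 10, 11}
A' ∩ B' = {1, 3, 6, 7, 8, 10} ✓

{1, 3, 6, 7, 8, 10}


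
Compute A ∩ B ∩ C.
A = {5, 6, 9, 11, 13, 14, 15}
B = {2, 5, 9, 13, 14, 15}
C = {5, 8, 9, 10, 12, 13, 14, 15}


Set A = {5, 6, 9, 11, 13, 14, 15}
Set B = {2, 5, 9, 13, 14, 15}
Set C = {5, 8, 9, 10, 12, 13, 14, 15}
First, A ∩ B = {5, 9, 13, 14, 15}
Then, (A ∩ B) ∩ C = {5, 9, 13, 14, 15}

{5, 9, 13, 14, 15}


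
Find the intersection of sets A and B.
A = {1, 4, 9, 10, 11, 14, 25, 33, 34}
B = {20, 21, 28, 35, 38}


Set A = {1, 4, 9, 10, 11, 14, 25, 33, 34}
Set B = {20, 21, 28, 35, 38}
A ∩ B includes only elements in both sets.
Check each element of A against B:
1 ✗, 4 ✗, 9 ✗, 10 ✗, 11 ✗, 14 ✗, 25 ✗, 33 ✗, 34 ✗
A ∩ B = {}

{}


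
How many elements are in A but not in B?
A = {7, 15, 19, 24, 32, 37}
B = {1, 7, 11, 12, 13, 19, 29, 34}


Set A = {7, 15, 19, 24, 32, 37}
Set B = {1, 7, 11, 12, 13, 19, 29, 34}
A \ B = {15, 24, 32, 37}
|A \ B| = 4

4


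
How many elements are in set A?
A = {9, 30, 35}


Set A = {9, 30, 35}
Listing elements: 9, 30, 35
Counting: 3 elements
|A| = 3

3


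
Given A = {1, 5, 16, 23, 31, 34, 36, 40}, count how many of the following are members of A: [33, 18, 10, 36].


Set A = {1, 5, 16, 23, 31, 34, 36, 40}
Candidates: [33, 18, 10, 36]
Check each candidate:
33 ∉ A, 18 ∉ A, 10 ∉ A, 36 ∈ A
Count of candidates in A: 1

1


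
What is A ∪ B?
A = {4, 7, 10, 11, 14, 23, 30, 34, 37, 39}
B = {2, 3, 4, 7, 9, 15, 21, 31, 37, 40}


Set A = {4, 7, 10, 11, 14, 23, 30, 34, 37, 39}
Set B = {2, 3, 4, 7, 9, 15, 21, 31, 37, 40}
A ∪ B includes all elements in either set.
Elements from A: {4, 7, 10, 11, 14, 23, 30, 34, 37, 39}
Elements from B not already included: {2, 3, 9, 15, 21, 31, 40}
A ∪ B = {2, 3, 4, 7, 9, 10, 11, 14, 15, 21, 23, 30, 31, 34, 37, 39, 40}

{2, 3, 4, 7, 9, 10, 11, 14, 15, 21, 23, 30, 31, 34, 37, 39, 40}


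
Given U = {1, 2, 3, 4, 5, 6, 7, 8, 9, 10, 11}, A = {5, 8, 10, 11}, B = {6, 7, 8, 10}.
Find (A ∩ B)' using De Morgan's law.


U = {1, 2, 3, 4, 5, 6, 7, 8, 9, 10, 11}
A = {5, 8, 10, 11}, B = {6, 7, 8, 10}
A ∩ B = {8, 10}
(A ∩ B)' = U \ (A ∩ B) = {1, 2, 3, 4, 5, 6, 7, 9, 11}
Verification via A' ∪ B': A' = {1, 2, 3, 4, 6, 7, 9}, B' = {1, 2, 3, 4, 5, 9, 11}
A' ∪ B' = {1, 2, 3, 4, 5, 6, 7, 9, 11} ✓

{1, 2, 3, 4, 5, 6, 7, 9, 11}


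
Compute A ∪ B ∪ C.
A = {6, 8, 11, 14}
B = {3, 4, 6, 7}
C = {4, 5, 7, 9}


Set A = {6, 8, 11, 14}
Set B = {3, 4, 6, 7}
Set C = {4, 5, 7, 9}
First, A ∪ B = {3, 4, 6, 7, 8, 11, 14}
Then, (A ∪ B) ∪ C = {3, 4, 5, 6, 7, 8, 9, 11, 14}

{3, 4, 5, 6, 7, 8, 9, 11, 14}


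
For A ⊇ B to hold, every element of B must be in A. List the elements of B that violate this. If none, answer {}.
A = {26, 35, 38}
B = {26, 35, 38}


Set A = {26, 35, 38}
Set B = {26, 35, 38}
Check each element of B against A:
26 ∈ A, 35 ∈ A, 38 ∈ A
Elements of B not in A: {}

{}


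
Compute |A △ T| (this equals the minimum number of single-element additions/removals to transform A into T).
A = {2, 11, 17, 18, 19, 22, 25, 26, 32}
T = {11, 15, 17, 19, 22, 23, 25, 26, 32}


Set A = {2, 11, 17, 18, 19, 22, 25, 26, 32}
Set T = {11, 15, 17, 19, 22, 23, 25, 26, 32}
Elements to remove from A (in A, not in T): {2, 18} → 2 removals
Elements to add to A (in T, not in A): {15, 23} → 2 additions
Total edits = 2 + 2 = 4

4


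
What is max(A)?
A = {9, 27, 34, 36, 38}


Set A = {9, 27, 34, 36, 38}
Elements in ascending order: 9, 27, 34, 36, 38
The largest element is 38.

38


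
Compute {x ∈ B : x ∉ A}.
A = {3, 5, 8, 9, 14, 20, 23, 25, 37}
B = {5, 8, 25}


Set A = {3, 5, 8, 9, 14, 20, 23, 25, 37}
Set B = {5, 8, 25}
Check each element of B against A:
5 ∈ A, 8 ∈ A, 25 ∈ A
Elements of B not in A: {}

{}


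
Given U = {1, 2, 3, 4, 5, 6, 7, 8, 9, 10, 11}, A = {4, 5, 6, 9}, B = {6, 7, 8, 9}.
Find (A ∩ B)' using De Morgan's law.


U = {1, 2, 3, 4, 5, 6, 7, 8, 9, 10, 11}
A = {4, 5, 6, 9}, B = {6, 7, 8, 9}
A ∩ B = {6, 9}
(A ∩ B)' = U \ (A ∩ B) = {1, 2, 3, 4, 5, 7, 8, 10, 11}
Verification via A' ∪ B': A' = {1, 2, 3, 7, 8, 10, 11}, B' = {1, 2, 3, 4, 5, 10, 11}
A' ∪ B' = {1, 2, 3, 4, 5, 7, 8, 10, 11} ✓

{1, 2, 3, 4, 5, 7, 8, 10, 11}


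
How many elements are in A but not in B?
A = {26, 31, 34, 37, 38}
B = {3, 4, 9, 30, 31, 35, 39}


Set A = {26, 31, 34, 37, 38}
Set B = {3, 4, 9, 30, 31, 35, 39}
A \ B = {26, 34, 37, 38}
|A \ B| = 4

4


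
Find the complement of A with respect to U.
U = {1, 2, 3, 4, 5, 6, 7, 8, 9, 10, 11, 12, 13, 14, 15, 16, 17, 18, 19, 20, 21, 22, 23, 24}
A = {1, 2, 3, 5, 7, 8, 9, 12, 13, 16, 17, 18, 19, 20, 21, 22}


Universal set U = {1, 2, 3, 4, 5, 6, 7, 8, 9, 10, 11, 12, 13, 14, 15, 16, 17, 18, 19, 20, 21, 22, 23, 24}
Set A = {1, 2, 3, 5, 7, 8, 9, 12, 13, 16, 17, 18, 19, 20, 21, 22}
A' = U \ A = elements in U but not in A
Checking each element of U:
1 (in A, exclude), 2 (in A, exclude), 3 (in A, exclude), 4 (not in A, include), 5 (in A, exclude), 6 (not in A, include), 7 (in A, exclude), 8 (in A, exclude), 9 (in A, exclude), 10 (not in A, include), 11 (not in A, include), 12 (in A, exclude), 13 (in A, exclude), 14 (not in A, include), 15 (not in A, include), 16 (in A, exclude), 17 (in A, exclude), 18 (in A, exclude), 19 (in A, exclude), 20 (in A, exclude), 21 (in A, exclude), 22 (in A, exclude), 23 (not in A, include), 24 (not in A, include)
A' = {4, 6, 10, 11, 14, 15, 23, 24}

{4, 6, 10, 11, 14, 15, 23, 24}


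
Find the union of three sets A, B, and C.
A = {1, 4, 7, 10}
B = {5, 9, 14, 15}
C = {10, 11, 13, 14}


Set A = {1, 4, 7, 10}
Set B = {5, 9, 14, 15}
Set C = {10, 11, 13, 14}
First, A ∪ B = {1, 4, 5, 7, 9, 10, 14, 15}
Then, (A ∪ B) ∪ C = {1, 4, 5, 7, 9, 10, 11, 13, 14, 15}

{1, 4, 5, 7, 9, 10, 11, 13, 14, 15}


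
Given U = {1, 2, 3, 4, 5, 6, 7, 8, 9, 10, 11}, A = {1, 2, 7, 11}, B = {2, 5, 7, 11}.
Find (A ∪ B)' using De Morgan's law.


U = {1, 2, 3, 4, 5, 6, 7, 8, 9, 10, 11}
A = {1, 2, 7, 11}, B = {2, 5, 7, 11}
A ∪ B = {1, 2, 5, 7, 11}
(A ∪ B)' = U \ (A ∪ B) = {3, 4, 6, 8, 9, 10}
Verification via A' ∩ B': A' = {3, 4, 5, 6, 8, 9, 10}, B' = {1, 3, 4, 6, 8, 9, 10}
A' ∩ B' = {3, 4, 6, 8, 9, 10} ✓

{3, 4, 6, 8, 9, 10}


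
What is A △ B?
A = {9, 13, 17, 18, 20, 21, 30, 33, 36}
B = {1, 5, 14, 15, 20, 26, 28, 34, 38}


Set A = {9, 13, 17, 18, 20, 21, 30, 33, 36}
Set B = {1, 5, 14, 15, 20, 26, 28, 34, 38}
A △ B = (A \ B) ∪ (B \ A)
Elements in A but not B: {9, 13, 17, 18, 21, 30, 33, 36}
Elements in B but not A: {1, 5, 14, 15, 26, 28, 34, 38}
A △ B = {1, 5, 9, 13, 14, 15, 17, 18, 21, 26, 28, 30, 33, 34, 36, 38}

{1, 5, 9, 13, 14, 15, 17, 18, 21, 26, 28, 30, 33, 34, 36, 38}


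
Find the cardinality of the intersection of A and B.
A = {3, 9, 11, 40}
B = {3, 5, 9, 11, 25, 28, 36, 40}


Set A = {3, 9, 11, 40}
Set B = {3, 5, 9, 11, 25, 28, 36, 40}
A ∩ B = {3, 9, 11, 40}
|A ∩ B| = 4

4


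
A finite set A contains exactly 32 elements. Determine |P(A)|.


The set has 32 elements.
The power set contains all possible subsets.
|P(A)| = 2^|A| = 2^32 = 4294967296

4294967296


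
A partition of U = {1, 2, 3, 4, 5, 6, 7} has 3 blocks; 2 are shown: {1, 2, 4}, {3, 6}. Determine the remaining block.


U = {1, 2, 3, 4, 5, 6, 7}
Shown blocks: {1, 2, 4}, {3, 6}
A partition's blocks are pairwise disjoint and cover U, so the missing block = U \ (union of shown blocks).
Union of shown blocks: {1, 2, 3, 4, 6}
Missing block = U \ (union) = {5, 7}

{5, 7}


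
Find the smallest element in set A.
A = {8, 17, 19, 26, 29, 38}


Set A = {8, 17, 19, 26, 29, 38}
Elements in ascending order: 8, 17, 19, 26, 29, 38
The smallest element is 8.

8


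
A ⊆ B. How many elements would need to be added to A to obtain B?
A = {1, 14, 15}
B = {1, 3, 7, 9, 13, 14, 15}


Set A = {1, 14, 15}, |A| = 3
Set B = {1, 3, 7, 9, 13, 14, 15}, |B| = 7
Since A ⊆ B: B \ A = {3, 7, 9, 13}
|B| - |A| = 7 - 3 = 4

4


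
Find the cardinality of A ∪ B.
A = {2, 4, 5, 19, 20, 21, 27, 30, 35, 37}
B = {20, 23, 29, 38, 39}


Set A = {2, 4, 5, 19, 20, 21, 27, 30, 35, 37}, |A| = 10
Set B = {20, 23, 29, 38, 39}, |B| = 5
A ∩ B = {20}, |A ∩ B| = 1
|A ∪ B| = |A| + |B| - |A ∩ B| = 10 + 5 - 1 = 14

14


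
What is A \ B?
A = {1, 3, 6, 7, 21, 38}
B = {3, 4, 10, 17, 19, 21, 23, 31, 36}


Set A = {1, 3, 6, 7, 21, 38}
Set B = {3, 4, 10, 17, 19, 21, 23, 31, 36}
A \ B includes elements in A that are not in B.
Check each element of A:
1 (not in B, keep), 3 (in B, remove), 6 (not in B, keep), 7 (not in B, keep), 21 (in B, remove), 38 (not in B, keep)
A \ B = {1, 6, 7, 38}

{1, 6, 7, 38}


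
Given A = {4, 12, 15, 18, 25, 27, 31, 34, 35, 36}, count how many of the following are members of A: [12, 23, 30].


Set A = {4, 12, 15, 18, 25, 27, 31, 34, 35, 36}
Candidates: [12, 23, 30]
Check each candidate:
12 ∈ A, 23 ∉ A, 30 ∉ A
Count of candidates in A: 1

1


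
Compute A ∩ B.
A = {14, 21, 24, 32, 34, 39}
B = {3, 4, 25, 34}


Set A = {14, 21, 24, 32, 34, 39}
Set B = {3, 4, 25, 34}
A ∩ B includes only elements in both sets.
Check each element of A against B:
14 ✗, 21 ✗, 24 ✗, 32 ✗, 34 ✓, 39 ✗
A ∩ B = {34}

{34}


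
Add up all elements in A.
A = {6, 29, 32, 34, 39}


Set A = {6, 29, 32, 34, 39}
Sum = 6 + 29 + 32 + 34 + 39 = 140

140


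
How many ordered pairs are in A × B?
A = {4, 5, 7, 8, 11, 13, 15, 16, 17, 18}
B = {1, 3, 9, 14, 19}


Set A = {4, 5, 7, 8, 11, 13, 15, 16, 17, 18} has 10 elements.
Set B = {1, 3, 9, 14, 19} has 5 elements.
|A × B| = |A| × |B| = 10 × 5 = 50

50


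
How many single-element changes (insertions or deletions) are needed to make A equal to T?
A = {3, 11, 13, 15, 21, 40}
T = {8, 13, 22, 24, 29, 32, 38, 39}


Set A = {3, 11, 13, 15, 21, 40}
Set T = {8, 13, 22, 24, 29, 32, 38, 39}
Elements to remove from A (in A, not in T): {3, 11, 15, 21, 40} → 5 removals
Elements to add to A (in T, not in A): {8, 22, 24, 29, 32, 38, 39} → 7 additions
Total edits = 5 + 7 = 12

12


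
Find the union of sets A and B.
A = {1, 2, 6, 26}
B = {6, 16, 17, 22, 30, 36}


Set A = {1, 2, 6, 26}
Set B = {6, 16, 17, 22, 30, 36}
A ∪ B includes all elements in either set.
Elements from A: {1, 2, 6, 26}
Elements from B not already included: {16, 17, 22, 30, 36}
A ∪ B = {1, 2, 6, 16, 17, 22, 26, 30, 36}

{1, 2, 6, 16, 17, 22, 26, 30, 36}


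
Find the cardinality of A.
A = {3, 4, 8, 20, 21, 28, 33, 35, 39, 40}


Set A = {3, 4, 8, 20, 21, 28, 33, 35, 39, 40}
Listing elements: 3, 4, 8, 20, 21, 28, 33, 35, 39, 40
Counting: 10 elements
|A| = 10

10


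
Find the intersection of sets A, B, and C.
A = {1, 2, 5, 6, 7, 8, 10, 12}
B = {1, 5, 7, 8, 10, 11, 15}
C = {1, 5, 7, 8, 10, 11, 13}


Set A = {1, 2, 5, 6, 7, 8, 10, 12}
Set B = {1, 5, 7, 8, 10, 11, 15}
Set C = {1, 5, 7, 8, 10, 11, 13}
First, A ∩ B = {1, 5, 7, 8, 10}
Then, (A ∩ B) ∩ C = {1, 5, 7, 8, 10}

{1, 5, 7, 8, 10}


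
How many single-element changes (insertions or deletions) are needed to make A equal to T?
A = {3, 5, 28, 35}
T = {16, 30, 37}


Set A = {3, 5, 28, 35}
Set T = {16, 30, 37}
Elements to remove from A (in A, not in T): {3, 5, 28, 35} → 4 removals
Elements to add to A (in T, not in A): {16, 30, 37} → 3 additions
Total edits = 4 + 3 = 7

7


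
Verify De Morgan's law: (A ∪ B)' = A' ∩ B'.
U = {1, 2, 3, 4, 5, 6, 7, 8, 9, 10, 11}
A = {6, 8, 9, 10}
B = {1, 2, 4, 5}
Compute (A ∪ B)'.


U = {1, 2, 3, 4, 5, 6, 7, 8, 9, 10, 11}
A = {6, 8, 9, 10}, B = {1, 2, 4, 5}
A ∪ B = {1, 2, 4, 5, 6, 8, 9, 10}
(A ∪ B)' = U \ (A ∪ B) = {3, 7, 11}
Verification via A' ∩ B': A' = {1, 2, 3, 4, 5, 7, 11}, B' = {3, 6, 7, 8, 9, 10, 11}
A' ∩ B' = {3, 7, 11} ✓

{3, 7, 11}


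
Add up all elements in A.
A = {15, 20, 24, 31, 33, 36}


Set A = {15, 20, 24, 31, 33, 36}
Sum = 15 + 20 + 24 + 31 + 33 + 36 = 159

159


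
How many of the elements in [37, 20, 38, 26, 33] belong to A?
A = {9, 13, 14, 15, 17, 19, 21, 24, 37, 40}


Set A = {9, 13, 14, 15, 17, 19, 21, 24, 37, 40}
Candidates: [37, 20, 38, 26, 33]
Check each candidate:
37 ∈ A, 20 ∉ A, 38 ∉ A, 26 ∉ A, 33 ∉ A
Count of candidates in A: 1

1


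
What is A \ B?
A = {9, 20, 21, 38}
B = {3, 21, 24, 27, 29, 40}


Set A = {9, 20, 21, 38}
Set B = {3, 21, 24, 27, 29, 40}
A \ B includes elements in A that are not in B.
Check each element of A:
9 (not in B, keep), 20 (not in B, keep), 21 (in B, remove), 38 (not in B, keep)
A \ B = {9, 20, 38}

{9, 20, 38}


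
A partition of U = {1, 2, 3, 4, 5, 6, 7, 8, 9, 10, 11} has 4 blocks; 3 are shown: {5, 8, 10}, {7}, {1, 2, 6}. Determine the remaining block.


U = {1, 2, 3, 4, 5, 6, 7, 8, 9, 10, 11}
Shown blocks: {5, 8, 10}, {7}, {1, 2, 6}
A partition's blocks are pairwise disjoint and cover U, so the missing block = U \ (union of shown blocks).
Union of shown blocks: {1, 2, 5, 6, 7, 8, 10}
Missing block = U \ (union) = {3, 4, 9, 11}

{3, 4, 9, 11}


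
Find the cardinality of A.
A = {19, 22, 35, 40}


Set A = {19, 22, 35, 40}
Listing elements: 19, 22, 35, 40
Counting: 4 elements
|A| = 4

4


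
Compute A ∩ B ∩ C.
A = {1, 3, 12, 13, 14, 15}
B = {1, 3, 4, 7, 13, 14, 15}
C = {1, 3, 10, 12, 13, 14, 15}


Set A = {1, 3, 12, 13, 14, 15}
Set B = {1, 3, 4, 7, 13, 14, 15}
Set C = {1, 3, 10, 12, 13, 14, 15}
First, A ∩ B = {1, 3, 13, 14, 15}
Then, (A ∩ B) ∩ C = {1, 3, 13, 14, 15}

{1, 3, 13, 14, 15}


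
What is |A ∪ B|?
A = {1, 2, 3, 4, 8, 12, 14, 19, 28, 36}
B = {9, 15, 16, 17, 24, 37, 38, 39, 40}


Set A = {1, 2, 3, 4, 8, 12, 14, 19, 28, 36}, |A| = 10
Set B = {9, 15, 16, 17, 24, 37, 38, 39, 40}, |B| = 9
A ∩ B = {}, |A ∩ B| = 0
|A ∪ B| = |A| + |B| - |A ∩ B| = 10 + 9 - 0 = 19

19


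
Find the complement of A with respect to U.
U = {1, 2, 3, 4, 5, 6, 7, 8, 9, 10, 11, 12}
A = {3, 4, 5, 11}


Universal set U = {1, 2, 3, 4, 5, 6, 7, 8, 9, 10, 11, 12}
Set A = {3, 4, 5, 11}
A' = U \ A = elements in U but not in A
Checking each element of U:
1 (not in A, include), 2 (not in A, include), 3 (in A, exclude), 4 (in A, exclude), 5 (in A, exclude), 6 (not in A, include), 7 (not in A, include), 8 (not in A, include), 9 (not in A, include), 10 (not in A, include), 11 (in A, exclude), 12 (not in A, include)
A' = {1, 2, 6, 7, 8, 9, 10, 12}

{1, 2, 6, 7, 8, 9, 10, 12}


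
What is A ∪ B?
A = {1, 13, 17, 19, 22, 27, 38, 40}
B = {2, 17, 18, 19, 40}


Set A = {1, 13, 17, 19, 22, 27, 38, 40}
Set B = {2, 17, 18, 19, 40}
A ∪ B includes all elements in either set.
Elements from A: {1, 13, 17, 19, 22, 27, 38, 40}
Elements from B not already included: {2, 18}
A ∪ B = {1, 2, 13, 17, 18, 19, 22, 27, 38, 40}

{1, 2, 13, 17, 18, 19, 22, 27, 38, 40}


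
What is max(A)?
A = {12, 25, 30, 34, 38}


Set A = {12, 25, 30, 34, 38}
Elements in ascending order: 12, 25, 30, 34, 38
The largest element is 38.

38


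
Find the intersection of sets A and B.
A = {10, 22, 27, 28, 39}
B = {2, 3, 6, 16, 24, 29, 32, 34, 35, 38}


Set A = {10, 22, 27, 28, 39}
Set B = {2, 3, 6, 16, 24, 29, 32, 34, 35, 38}
A ∩ B includes only elements in both sets.
Check each element of A against B:
10 ✗, 22 ✗, 27 ✗, 28 ✗, 39 ✗
A ∩ B = {}

{}


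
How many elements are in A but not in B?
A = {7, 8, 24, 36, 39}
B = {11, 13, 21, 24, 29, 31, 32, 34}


Set A = {7, 8, 24, 36, 39}
Set B = {11, 13, 21, 24, 29, 31, 32, 34}
A \ B = {7, 8, 36, 39}
|A \ B| = 4

4


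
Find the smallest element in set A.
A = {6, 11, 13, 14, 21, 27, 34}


Set A = {6, 11, 13, 14, 21, 27, 34}
Elements in ascending order: 6, 11, 13, 14, 21, 27, 34
The smallest element is 6.

6


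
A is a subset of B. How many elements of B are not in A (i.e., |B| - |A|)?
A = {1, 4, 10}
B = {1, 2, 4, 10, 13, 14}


Set A = {1, 4, 10}, |A| = 3
Set B = {1, 2, 4, 10, 13, 14}, |B| = 6
Since A ⊆ B: B \ A = {2, 13, 14}
|B| - |A| = 6 - 3 = 3

3


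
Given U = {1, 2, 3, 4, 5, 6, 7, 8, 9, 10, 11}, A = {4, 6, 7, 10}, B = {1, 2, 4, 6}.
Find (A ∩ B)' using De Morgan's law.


U = {1, 2, 3, 4, 5, 6, 7, 8, 9, 10, 11}
A = {4, 6, 7, 10}, B = {1, 2, 4, 6}
A ∩ B = {4, 6}
(A ∩ B)' = U \ (A ∩ B) = {1, 2, 3, 5, 7, 8, 9, 10, 11}
Verification via A' ∪ B': A' = {1, 2, 3, 5, 8, 9, 11}, B' = {3, 5, 7, 8, 9, 10, 11}
A' ∪ B' = {1, 2, 3, 5, 7, 8, 9, 10, 11} ✓

{1, 2, 3, 5, 7, 8, 9, 10, 11}


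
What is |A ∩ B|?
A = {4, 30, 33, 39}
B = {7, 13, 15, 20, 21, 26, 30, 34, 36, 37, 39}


Set A = {4, 30, 33, 39}
Set B = {7, 13, 15, 20, 21, 26, 30, 34, 36, 37, 39}
A ∩ B = {30, 39}
|A ∩ B| = 2

2


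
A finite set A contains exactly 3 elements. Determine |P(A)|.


The set has 3 elements.
The power set contains all possible subsets.
|P(A)| = 2^|A| = 2^3 = 8

8


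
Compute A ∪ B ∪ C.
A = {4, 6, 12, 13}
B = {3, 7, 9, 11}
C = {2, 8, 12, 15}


Set A = {4, 6, 12, 13}
Set B = {3, 7, 9, 11}
Set C = {2, 8, 12, 15}
First, A ∪ B = {3, 4, 6, 7, 9, 11, 12, 13}
Then, (A ∪ B) ∪ C = {2, 3, 4, 6, 7, 8, 9, 11, 12, 13, 15}

{2, 3, 4, 6, 7, 8, 9, 11, 12, 13, 15}


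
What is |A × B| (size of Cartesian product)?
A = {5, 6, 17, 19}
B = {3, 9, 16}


Set A = {5, 6, 17, 19} has 4 elements.
Set B = {3, 9, 16} has 3 elements.
|A × B| = |A| × |B| = 4 × 3 = 12

12


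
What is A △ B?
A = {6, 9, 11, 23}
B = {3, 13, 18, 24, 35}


Set A = {6, 9, 11, 23}
Set B = {3, 13, 18, 24, 35}
A △ B = (A \ B) ∪ (B \ A)
Elements in A but not B: {6, 9, 11, 23}
Elements in B but not A: {3, 13, 18, 24, 35}
A △ B = {3, 6, 9, 11, 13, 18, 23, 24, 35}

{3, 6, 9, 11, 13, 18, 23, 24, 35}


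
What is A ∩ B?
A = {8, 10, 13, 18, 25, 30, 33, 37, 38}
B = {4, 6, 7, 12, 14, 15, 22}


Set A = {8, 10, 13, 18, 25, 30, 33, 37, 38}
Set B = {4, 6, 7, 12, 14, 15, 22}
A ∩ B includes only elements in both sets.
Check each element of A against B:
8 ✗, 10 ✗, 13 ✗, 18 ✗, 25 ✗, 30 ✗, 33 ✗, 37 ✗, 38 ✗
A ∩ B = {}

{}


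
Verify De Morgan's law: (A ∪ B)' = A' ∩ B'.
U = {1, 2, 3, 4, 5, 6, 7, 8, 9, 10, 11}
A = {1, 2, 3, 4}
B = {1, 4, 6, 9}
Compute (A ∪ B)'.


U = {1, 2, 3, 4, 5, 6, 7, 8, 9, 10, 11}
A = {1, 2, 3, 4}, B = {1, 4, 6, 9}
A ∪ B = {1, 2, 3, 4, 6, 9}
(A ∪ B)' = U \ (A ∪ B) = {5, 7, 8, 10, 11}
Verification via A' ∩ B': A' = {5, 6, 7, 8, 9, 10, 11}, B' = {2, 3, 5, 7, 8, 10, 11}
A' ∩ B' = {5, 7, 8, 10, 11} ✓

{5, 7, 8, 10, 11}


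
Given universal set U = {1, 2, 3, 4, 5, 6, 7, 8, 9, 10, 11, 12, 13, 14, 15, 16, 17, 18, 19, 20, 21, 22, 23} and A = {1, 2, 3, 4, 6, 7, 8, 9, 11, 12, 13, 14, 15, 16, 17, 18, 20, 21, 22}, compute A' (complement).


Universal set U = {1, 2, 3, 4, 5, 6, 7, 8, 9, 10, 11, 12, 13, 14, 15, 16, 17, 18, 19, 20, 21, 22, 23}
Set A = {1, 2, 3, 4, 6, 7, 8, 9, 11, 12, 13, 14, 15, 16, 17, 18, 20, 21, 22}
A' = U \ A = elements in U but not in A
Checking each element of U:
1 (in A, exclude), 2 (in A, exclude), 3 (in A, exclude), 4 (in A, exclude), 5 (not in A, include), 6 (in A, exclude), 7 (in A, exclude), 8 (in A, exclude), 9 (in A, exclude), 10 (not in A, include), 11 (in A, exclude), 12 (in A, exclude), 13 (in A, exclude), 14 (in A, exclude), 15 (in A, exclude), 16 (in A, exclude), 17 (in A, exclude), 18 (in A, exclude), 19 (not in A, include), 20 (in A, exclude), 21 (in A, exclude), 22 (in A, exclude), 23 (not in A, include)
A' = {5, 10, 19, 23}

{5, 10, 19, 23}


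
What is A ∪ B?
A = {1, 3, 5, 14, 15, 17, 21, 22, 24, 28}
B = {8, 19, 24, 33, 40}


Set A = {1, 3, 5, 14, 15, 17, 21, 22, 24, 28}
Set B = {8, 19, 24, 33, 40}
A ∪ B includes all elements in either set.
Elements from A: {1, 3, 5, 14, 15, 17, 21, 22, 24, 28}
Elements from B not already included: {8, 19, 33, 40}
A ∪ B = {1, 3, 5, 8, 14, 15, 17, 19, 21, 22, 24, 28, 33, 40}

{1, 3, 5, 8, 14, 15, 17, 19, 21, 22, 24, 28, 33, 40}


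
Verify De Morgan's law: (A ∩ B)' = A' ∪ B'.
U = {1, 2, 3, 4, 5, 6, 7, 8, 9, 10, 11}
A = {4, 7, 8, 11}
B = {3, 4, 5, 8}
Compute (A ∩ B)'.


U = {1, 2, 3, 4, 5, 6, 7, 8, 9, 10, 11}
A = {4, 7, 8, 11}, B = {3, 4, 5, 8}
A ∩ B = {4, 8}
(A ∩ B)' = U \ (A ∩ B) = {1, 2, 3, 5, 6, 7, 9, 10, 11}
Verification via A' ∪ B': A' = {1, 2, 3, 5, 6, 9, 10}, B' = {1, 2, 6, 7, 9, 10, 11}
A' ∪ B' = {1, 2, 3, 5, 6, 7, 9, 10, 11} ✓

{1, 2, 3, 5, 6, 7, 9, 10, 11}


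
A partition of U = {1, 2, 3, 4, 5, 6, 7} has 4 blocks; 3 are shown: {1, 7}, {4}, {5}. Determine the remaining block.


U = {1, 2, 3, 4, 5, 6, 7}
Shown blocks: {1, 7}, {4}, {5}
A partition's blocks are pairwise disjoint and cover U, so the missing block = U \ (union of shown blocks).
Union of shown blocks: {1, 4, 5, 7}
Missing block = U \ (union) = {2, 3, 6}

{2, 3, 6}


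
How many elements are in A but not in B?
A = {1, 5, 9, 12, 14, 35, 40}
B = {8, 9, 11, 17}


Set A = {1, 5, 9, 12, 14, 35, 40}
Set B = {8, 9, 11, 17}
A \ B = {1, 5, 12, 14, 35, 40}
|A \ B| = 6

6


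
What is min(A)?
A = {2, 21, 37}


Set A = {2, 21, 37}
Elements in ascending order: 2, 21, 37
The smallest element is 2.

2


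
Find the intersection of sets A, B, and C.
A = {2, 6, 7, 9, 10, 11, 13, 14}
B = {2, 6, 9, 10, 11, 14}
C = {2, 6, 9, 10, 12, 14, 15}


Set A = {2, 6, 7, 9, 10, 11, 13, 14}
Set B = {2, 6, 9, 10, 11, 14}
Set C = {2, 6, 9, 10, 12, 14, 15}
First, A ∩ B = {2, 6, 9, 10, 11, 14}
Then, (A ∩ B) ∩ C = {2, 6, 9, 10, 14}

{2, 6, 9, 10, 14}


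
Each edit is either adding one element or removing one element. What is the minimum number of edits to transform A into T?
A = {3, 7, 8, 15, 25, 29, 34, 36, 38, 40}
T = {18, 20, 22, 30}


Set A = {3, 7, 8, 15, 25, 29, 34, 36, 38, 40}
Set T = {18, 20, 22, 30}
Elements to remove from A (in A, not in T): {3, 7, 8, 15, 25, 29, 34, 36, 38, 40} → 10 removals
Elements to add to A (in T, not in A): {18, 20, 22, 30} → 4 additions
Total edits = 10 + 4 = 14

14


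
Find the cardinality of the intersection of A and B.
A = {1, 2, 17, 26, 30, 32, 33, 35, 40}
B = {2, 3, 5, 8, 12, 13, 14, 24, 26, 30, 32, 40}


Set A = {1, 2, 17, 26, 30, 32, 33, 35, 40}
Set B = {2, 3, 5, 8, 12, 13, 14, 24, 26, 30, 32, 40}
A ∩ B = {2, 26, 30, 32, 40}
|A ∩ B| = 5

5


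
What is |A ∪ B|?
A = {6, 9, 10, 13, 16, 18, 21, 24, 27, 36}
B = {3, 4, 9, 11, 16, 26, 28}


Set A = {6, 9, 10, 13, 16, 18, 21, 24, 27, 36}, |A| = 10
Set B = {3, 4, 9, 11, 16, 26, 28}, |B| = 7
A ∩ B = {9, 16}, |A ∩ B| = 2
|A ∪ B| = |A| + |B| - |A ∩ B| = 10 + 7 - 2 = 15

15


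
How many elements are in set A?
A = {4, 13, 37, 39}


Set A = {4, 13, 37, 39}
Listing elements: 4, 13, 37, 39
Counting: 4 elements
|A| = 4

4


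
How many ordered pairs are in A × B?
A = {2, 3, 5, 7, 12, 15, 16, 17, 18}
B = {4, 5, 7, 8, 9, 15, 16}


Set A = {2, 3, 5, 7, 12, 15, 16, 17, 18} has 9 elements.
Set B = {4, 5, 7, 8, 9, 15, 16} has 7 elements.
|A × B| = |A| × |B| = 9 × 7 = 63

63


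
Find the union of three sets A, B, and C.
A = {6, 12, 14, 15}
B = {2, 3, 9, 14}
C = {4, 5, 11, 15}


Set A = {6, 12, 14, 15}
Set B = {2, 3, 9, 14}
Set C = {4, 5, 11, 15}
First, A ∪ B = {2, 3, 6, 9, 12, 14, 15}
Then, (A ∪ B) ∪ C = {2, 3, 4, 5, 6, 9, 11, 12, 14, 15}

{2, 3, 4, 5, 6, 9, 11, 12, 14, 15}


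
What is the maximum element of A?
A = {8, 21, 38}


Set A = {8, 21, 38}
Elements in ascending order: 8, 21, 38
The largest element is 38.

38


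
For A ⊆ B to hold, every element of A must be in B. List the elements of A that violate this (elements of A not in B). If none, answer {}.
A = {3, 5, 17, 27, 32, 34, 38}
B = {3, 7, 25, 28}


Set A = {3, 5, 17, 27, 32, 34, 38}
Set B = {3, 7, 25, 28}
Check each element of A against B:
3 ∈ B, 5 ∉ B (include), 17 ∉ B (include), 27 ∉ B (include), 32 ∉ B (include), 34 ∉ B (include), 38 ∉ B (include)
Elements of A not in B: {5, 17, 27, 32, 34, 38}

{5, 17, 27, 32, 34, 38}


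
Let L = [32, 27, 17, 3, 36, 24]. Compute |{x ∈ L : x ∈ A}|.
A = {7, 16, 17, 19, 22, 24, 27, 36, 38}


Set A = {7, 16, 17, 19, 22, 24, 27, 36, 38}
Candidates: [32, 27, 17, 3, 36, 24]
Check each candidate:
32 ∉ A, 27 ∈ A, 17 ∈ A, 3 ∉ A, 36 ∈ A, 24 ∈ A
Count of candidates in A: 4

4


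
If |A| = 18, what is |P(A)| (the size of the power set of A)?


The set has 18 elements.
The power set contains all possible subsets.
|P(A)| = 2^|A| = 2^18 = 262144

262144


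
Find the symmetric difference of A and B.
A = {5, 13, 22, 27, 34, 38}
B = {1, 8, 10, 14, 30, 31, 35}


Set A = {5, 13, 22, 27, 34, 38}
Set B = {1, 8, 10, 14, 30, 31, 35}
A △ B = (A \ B) ∪ (B \ A)
Elements in A but not B: {5, 13, 22, 27, 34, 38}
Elements in B but not A: {1, 8, 10, 14, 30, 31, 35}
A △ B = {1, 5, 8, 10, 13, 14, 22, 27, 30, 31, 34, 35, 38}

{1, 5, 8, 10, 13, 14, 22, 27, 30, 31, 34, 35, 38}


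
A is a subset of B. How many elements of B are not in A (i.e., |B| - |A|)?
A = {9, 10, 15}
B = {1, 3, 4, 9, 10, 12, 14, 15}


Set A = {9, 10, 15}, |A| = 3
Set B = {1, 3, 4, 9, 10, 12, 14, 15}, |B| = 8
Since A ⊆ B: B \ A = {1, 3, 4, 12, 14}
|B| - |A| = 8 - 3 = 5

5


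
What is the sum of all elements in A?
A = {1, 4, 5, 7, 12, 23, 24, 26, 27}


Set A = {1, 4, 5, 7, 12, 23, 24, 26, 27}
Sum = 1 + 4 + 5 + 7 + 12 + 23 + 24 + 26 + 27 = 129

129


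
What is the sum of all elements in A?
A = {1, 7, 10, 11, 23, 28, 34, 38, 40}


Set A = {1, 7, 10, 11, 23, 28, 34, 38, 40}
Sum = 1 + 7 + 10 + 11 + 23 + 28 + 34 + 38 + 40 = 192

192


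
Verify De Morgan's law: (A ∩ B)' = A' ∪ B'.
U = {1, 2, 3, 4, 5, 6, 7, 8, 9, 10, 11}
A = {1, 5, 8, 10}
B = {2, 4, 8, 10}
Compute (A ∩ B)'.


U = {1, 2, 3, 4, 5, 6, 7, 8, 9, 10, 11}
A = {1, 5, 8, 10}, B = {2, 4, 8, 10}
A ∩ B = {8, 10}
(A ∩ B)' = U \ (A ∩ B) = {1, 2, 3, 4, 5, 6, 7, 9, 11}
Verification via A' ∪ B': A' = {2, 3, 4, 6, 7, 9, 11}, B' = {1, 3, 5, 6, 7, 9, 11}
A' ∪ B' = {1, 2, 3, 4, 5, 6, 7, 9, 11} ✓

{1, 2, 3, 4, 5, 6, 7, 9, 11}


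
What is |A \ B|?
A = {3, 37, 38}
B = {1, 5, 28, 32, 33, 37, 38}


Set A = {3, 37, 38}
Set B = {1, 5, 28, 32, 33, 37, 38}
A \ B = {3}
|A \ B| = 1

1


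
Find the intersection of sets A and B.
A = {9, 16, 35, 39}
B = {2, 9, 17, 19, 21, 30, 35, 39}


Set A = {9, 16, 35, 39}
Set B = {2, 9, 17, 19, 21, 30, 35, 39}
A ∩ B includes only elements in both sets.
Check each element of A against B:
9 ✓, 16 ✗, 35 ✓, 39 ✓
A ∩ B = {9, 35, 39}

{9, 35, 39}


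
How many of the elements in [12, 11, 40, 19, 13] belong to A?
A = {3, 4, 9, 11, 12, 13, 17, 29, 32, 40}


Set A = {3, 4, 9, 11, 12, 13, 17, 29, 32, 40}
Candidates: [12, 11, 40, 19, 13]
Check each candidate:
12 ∈ A, 11 ∈ A, 40 ∈ A, 19 ∉ A, 13 ∈ A
Count of candidates in A: 4

4


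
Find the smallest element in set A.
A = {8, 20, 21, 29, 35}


Set A = {8, 20, 21, 29, 35}
Elements in ascending order: 8, 20, 21, 29, 35
The smallest element is 8.

8


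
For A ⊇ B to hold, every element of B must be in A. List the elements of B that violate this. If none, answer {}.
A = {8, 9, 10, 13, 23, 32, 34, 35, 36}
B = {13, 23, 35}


Set A = {8, 9, 10, 13, 23, 32, 34, 35, 36}
Set B = {13, 23, 35}
Check each element of B against A:
13 ∈ A, 23 ∈ A, 35 ∈ A
Elements of B not in A: {}

{}


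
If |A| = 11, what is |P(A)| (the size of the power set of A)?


The set has 11 elements.
The power set contains all possible subsets.
|P(A)| = 2^|A| = 2^11 = 2048

2048


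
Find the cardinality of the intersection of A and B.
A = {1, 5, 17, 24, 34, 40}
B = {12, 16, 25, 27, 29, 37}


Set A = {1, 5, 17, 24, 34, 40}
Set B = {12, 16, 25, 27, 29, 37}
A ∩ B = {}
|A ∩ B| = 0

0


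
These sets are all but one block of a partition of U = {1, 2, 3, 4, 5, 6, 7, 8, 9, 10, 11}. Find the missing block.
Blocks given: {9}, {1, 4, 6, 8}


U = {1, 2, 3, 4, 5, 6, 7, 8, 9, 10, 11}
Shown blocks: {9}, {1, 4, 6, 8}
A partition's blocks are pairwise disjoint and cover U, so the missing block = U \ (union of shown blocks).
Union of shown blocks: {1, 4, 6, 8, 9}
Missing block = U \ (union) = {2, 3, 5, 7, 10, 11}

{2, 3, 5, 7, 10, 11}


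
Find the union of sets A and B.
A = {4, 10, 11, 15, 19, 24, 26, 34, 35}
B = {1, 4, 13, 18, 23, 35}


Set A = {4, 10, 11, 15, 19, 24, 26, 34, 35}
Set B = {1, 4, 13, 18, 23, 35}
A ∪ B includes all elements in either set.
Elements from A: {4, 10, 11, 15, 19, 24, 26, 34, 35}
Elements from B not already included: {1, 13, 18, 23}
A ∪ B = {1, 4, 10, 11, 13, 15, 18, 19, 23, 24, 26, 34, 35}

{1, 4, 10, 11, 13, 15, 18, 19, 23, 24, 26, 34, 35}


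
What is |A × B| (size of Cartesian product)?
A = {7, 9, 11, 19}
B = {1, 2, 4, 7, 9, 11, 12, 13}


Set A = {7, 9, 11, 19} has 4 elements.
Set B = {1, 2, 4, 7, 9, 11, 12, 13} has 8 elements.
|A × B| = |A| × |B| = 4 × 8 = 32

32


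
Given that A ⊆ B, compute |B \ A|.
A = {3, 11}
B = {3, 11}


Set A = {3, 11}, |A| = 2
Set B = {3, 11}, |B| = 2
Since A ⊆ B: B \ A = {}
|B| - |A| = 2 - 2 = 0

0


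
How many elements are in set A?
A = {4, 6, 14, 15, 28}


Set A = {4, 6, 14, 15, 28}
Listing elements: 4, 6, 14, 15, 28
Counting: 5 elements
|A| = 5

5


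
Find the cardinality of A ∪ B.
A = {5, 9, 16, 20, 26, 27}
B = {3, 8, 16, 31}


Set A = {5, 9, 16, 20, 26, 27}, |A| = 6
Set B = {3, 8, 16, 31}, |B| = 4
A ∩ B = {16}, |A ∩ B| = 1
|A ∪ B| = |A| + |B| - |A ∩ B| = 6 + 4 - 1 = 9

9


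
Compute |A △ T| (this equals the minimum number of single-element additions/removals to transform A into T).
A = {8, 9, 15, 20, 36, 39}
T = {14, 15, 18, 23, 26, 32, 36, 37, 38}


Set A = {8, 9, 15, 20, 36, 39}
Set T = {14, 15, 18, 23, 26, 32, 36, 37, 38}
Elements to remove from A (in A, not in T): {8, 9, 20, 39} → 4 removals
Elements to add to A (in T, not in A): {14, 18, 23, 26, 32, 37, 38} → 7 additions
Total edits = 4 + 7 = 11

11


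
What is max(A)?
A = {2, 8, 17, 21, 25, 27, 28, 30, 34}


Set A = {2, 8, 17, 21, 25, 27, 28, 30, 34}
Elements in ascending order: 2, 8, 17, 21, 25, 27, 28, 30, 34
The largest element is 34.

34


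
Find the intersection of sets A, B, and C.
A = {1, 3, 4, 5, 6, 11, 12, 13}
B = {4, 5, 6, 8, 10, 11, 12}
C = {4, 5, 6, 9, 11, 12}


Set A = {1, 3, 4, 5, 6, 11, 12, 13}
Set B = {4, 5, 6, 8, 10, 11, 12}
Set C = {4, 5, 6, 9, 11, 12}
First, A ∩ B = {4, 5, 6, 11, 12}
Then, (A ∩ B) ∩ C = {4, 5, 6, 11, 12}

{4, 5, 6, 11, 12}


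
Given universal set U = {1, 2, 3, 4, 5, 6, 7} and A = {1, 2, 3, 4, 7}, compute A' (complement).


Universal set U = {1, 2, 3, 4, 5, 6, 7}
Set A = {1, 2, 3, 4, 7}
A' = U \ A = elements in U but not in A
Checking each element of U:
1 (in A, exclude), 2 (in A, exclude), 3 (in A, exclude), 4 (in A, exclude), 5 (not in A, include), 6 (not in A, include), 7 (in A, exclude)
A' = {5, 6}

{5, 6}


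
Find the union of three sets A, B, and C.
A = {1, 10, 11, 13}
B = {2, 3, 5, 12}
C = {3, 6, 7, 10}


Set A = {1, 10, 11, 13}
Set B = {2, 3, 5, 12}
Set C = {3, 6, 7, 10}
First, A ∪ B = {1, 2, 3, 5, 10, 11, 12, 13}
Then, (A ∪ B) ∪ C = {1, 2, 3, 5, 6, 7, 10, 11, 12, 13}

{1, 2, 3, 5, 6, 7, 10, 11, 12, 13}


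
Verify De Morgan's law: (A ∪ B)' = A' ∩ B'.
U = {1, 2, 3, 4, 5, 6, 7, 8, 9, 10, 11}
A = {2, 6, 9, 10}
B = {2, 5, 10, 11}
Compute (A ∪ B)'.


U = {1, 2, 3, 4, 5, 6, 7, 8, 9, 10, 11}
A = {2, 6, 9, 10}, B = {2, 5, 10, 11}
A ∪ B = {2, 5, 6, 9, 10, 11}
(A ∪ B)' = U \ (A ∪ B) = {1, 3, 4, 7, 8}
Verification via A' ∩ B': A' = {1, 3, 4, 5, 7, 8, 11}, B' = {1, 3, 4, 6, 7, 8, 9}
A' ∩ B' = {1, 3, 4, 7, 8} ✓

{1, 3, 4, 7, 8}


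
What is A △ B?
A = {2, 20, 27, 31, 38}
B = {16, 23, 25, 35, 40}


Set A = {2, 20, 27, 31, 38}
Set B = {16, 23, 25, 35, 40}
A △ B = (A \ B) ∪ (B \ A)
Elements in A but not B: {2, 20, 27, 31, 38}
Elements in B but not A: {16, 23, 25, 35, 40}
A △ B = {2, 16, 20, 23, 25, 27, 31, 35, 38, 40}

{2, 16, 20, 23, 25, 27, 31, 35, 38, 40}


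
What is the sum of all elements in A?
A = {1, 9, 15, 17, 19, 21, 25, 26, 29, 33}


Set A = {1, 9, 15, 17, 19, 21, 25, 26, 29, 33}
Sum = 1 + 9 + 15 + 17 + 19 + 21 + 25 + 26 + 29 + 33 = 195

195


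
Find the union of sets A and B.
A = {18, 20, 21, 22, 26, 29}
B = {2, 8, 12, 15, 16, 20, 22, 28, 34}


Set A = {18, 20, 21, 22, 26, 29}
Set B = {2, 8, 12, 15, 16, 20, 22, 28, 34}
A ∪ B includes all elements in either set.
Elements from A: {18, 20, 21, 22, 26, 29}
Elements from B not already included: {2, 8, 12, 15, 16, 28, 34}
A ∪ B = {2, 8, 12, 15, 16, 18, 20, 21, 22, 26, 28, 29, 34}

{2, 8, 12, 15, 16, 18, 20, 21, 22, 26, 28, 29, 34}


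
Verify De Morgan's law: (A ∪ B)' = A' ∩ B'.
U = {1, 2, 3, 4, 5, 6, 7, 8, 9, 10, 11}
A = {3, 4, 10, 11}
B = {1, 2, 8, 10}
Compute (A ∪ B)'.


U = {1, 2, 3, 4, 5, 6, 7, 8, 9, 10, 11}
A = {3, 4, 10, 11}, B = {1, 2, 8, 10}
A ∪ B = {1, 2, 3, 4, 8, 10, 11}
(A ∪ B)' = U \ (A ∪ B) = {5, 6, 7, 9}
Verification via A' ∩ B': A' = {1, 2, 5, 6, 7, 8, 9}, B' = {3, 4, 5, 6, 7, 9, 11}
A' ∩ B' = {5, 6, 7, 9} ✓

{5, 6, 7, 9}


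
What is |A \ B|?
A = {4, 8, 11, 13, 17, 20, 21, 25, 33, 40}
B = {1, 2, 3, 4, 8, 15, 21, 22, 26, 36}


Set A = {4, 8, 11, 13, 17, 20, 21, 25, 33, 40}
Set B = {1, 2, 3, 4, 8, 15, 21, 22, 26, 36}
A \ B = {11, 13, 17, 20, 25, 33, 40}
|A \ B| = 7

7


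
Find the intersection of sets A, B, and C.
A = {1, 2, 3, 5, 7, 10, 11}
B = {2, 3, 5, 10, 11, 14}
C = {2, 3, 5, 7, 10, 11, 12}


Set A = {1, 2, 3, 5, 7, 10, 11}
Set B = {2, 3, 5, 10, 11, 14}
Set C = {2, 3, 5, 7, 10, 11, 12}
First, A ∩ B = {2, 3, 5, 10, 11}
Then, (A ∩ B) ∩ C = {2, 3, 5, 10, 11}

{2, 3, 5, 10, 11}


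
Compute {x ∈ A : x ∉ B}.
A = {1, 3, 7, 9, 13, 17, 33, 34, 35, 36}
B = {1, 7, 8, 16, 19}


Set A = {1, 3, 7, 9, 13, 17, 33, 34, 35, 36}
Set B = {1, 7, 8, 16, 19}
Check each element of A against B:
1 ∈ B, 3 ∉ B (include), 7 ∈ B, 9 ∉ B (include), 13 ∉ B (include), 17 ∉ B (include), 33 ∉ B (include), 34 ∉ B (include), 35 ∉ B (include), 36 ∉ B (include)
Elements of A not in B: {3, 9, 13, 17, 33, 34, 35, 36}

{3, 9, 13, 17, 33, 34, 35, 36}


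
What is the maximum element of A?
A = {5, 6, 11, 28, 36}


Set A = {5, 6, 11, 28, 36}
Elements in ascending order: 5, 6, 11, 28, 36
The largest element is 36.

36


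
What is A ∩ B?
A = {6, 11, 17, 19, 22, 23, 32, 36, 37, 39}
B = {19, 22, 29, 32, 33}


Set A = {6, 11, 17, 19, 22, 23, 32, 36, 37, 39}
Set B = {19, 22, 29, 32, 33}
A ∩ B includes only elements in both sets.
Check each element of A against B:
6 ✗, 11 ✗, 17 ✗, 19 ✓, 22 ✓, 23 ✗, 32 ✓, 36 ✗, 37 ✗, 39 ✗
A ∩ B = {19, 22, 32}

{19, 22, 32}


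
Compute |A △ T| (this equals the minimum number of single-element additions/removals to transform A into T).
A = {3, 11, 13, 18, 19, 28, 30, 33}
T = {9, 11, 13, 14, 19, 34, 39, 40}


Set A = {3, 11, 13, 18, 19, 28, 30, 33}
Set T = {9, 11, 13, 14, 19, 34, 39, 40}
Elements to remove from A (in A, not in T): {3, 18, 28, 30, 33} → 5 removals
Elements to add to A (in T, not in A): {9, 14, 34, 39, 40} → 5 additions
Total edits = 5 + 5 = 10

10


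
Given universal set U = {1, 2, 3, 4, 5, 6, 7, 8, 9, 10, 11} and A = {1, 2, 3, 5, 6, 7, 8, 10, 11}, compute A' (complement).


Universal set U = {1, 2, 3, 4, 5, 6, 7, 8, 9, 10, 11}
Set A = {1, 2, 3, 5, 6, 7, 8, 10, 11}
A' = U \ A = elements in U but not in A
Checking each element of U:
1 (in A, exclude), 2 (in A, exclude), 3 (in A, exclude), 4 (not in A, include), 5 (in A, exclude), 6 (in A, exclude), 7 (in A, exclude), 8 (in A, exclude), 9 (not in A, include), 10 (in A, exclude), 11 (in A, exclude)
A' = {4, 9}

{4, 9}


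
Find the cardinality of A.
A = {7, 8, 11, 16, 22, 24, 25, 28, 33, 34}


Set A = {7, 8, 11, 16, 22, 24, 25, 28, 33, 34}
Listing elements: 7, 8, 11, 16, 22, 24, 25, 28, 33, 34
Counting: 10 elements
|A| = 10

10


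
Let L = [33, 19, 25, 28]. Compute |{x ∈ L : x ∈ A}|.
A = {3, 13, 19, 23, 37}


Set A = {3, 13, 19, 23, 37}
Candidates: [33, 19, 25, 28]
Check each candidate:
33 ∉ A, 19 ∈ A, 25 ∉ A, 28 ∉ A
Count of candidates in A: 1

1


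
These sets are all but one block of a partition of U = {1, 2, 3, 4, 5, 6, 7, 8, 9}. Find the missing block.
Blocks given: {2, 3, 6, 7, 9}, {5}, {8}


U = {1, 2, 3, 4, 5, 6, 7, 8, 9}
Shown blocks: {2, 3, 6, 7, 9}, {5}, {8}
A partition's blocks are pairwise disjoint and cover U, so the missing block = U \ (union of shown blocks).
Union of shown blocks: {2, 3, 5, 6, 7, 8, 9}
Missing block = U \ (union) = {1, 4}

{1, 4}


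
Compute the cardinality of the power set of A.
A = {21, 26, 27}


Set A = {21, 26, 27}
|A| = 3
The power set P(A) contains all subsets of A.
|P(A)| = 2^|A| = 2^3 = 8

8


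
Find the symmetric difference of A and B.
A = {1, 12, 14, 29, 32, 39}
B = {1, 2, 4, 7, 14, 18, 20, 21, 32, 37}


Set A = {1, 12, 14, 29, 32, 39}
Set B = {1, 2, 4, 7, 14, 18, 20, 21, 32, 37}
A △ B = (A \ B) ∪ (B \ A)
Elements in A but not B: {12, 29, 39}
Elements in B but not A: {2, 4, 7, 18, 20, 21, 37}
A △ B = {2, 4, 7, 12, 18, 20, 21, 29, 37, 39}

{2, 4, 7, 12, 18, 20, 21, 29, 37, 39}
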